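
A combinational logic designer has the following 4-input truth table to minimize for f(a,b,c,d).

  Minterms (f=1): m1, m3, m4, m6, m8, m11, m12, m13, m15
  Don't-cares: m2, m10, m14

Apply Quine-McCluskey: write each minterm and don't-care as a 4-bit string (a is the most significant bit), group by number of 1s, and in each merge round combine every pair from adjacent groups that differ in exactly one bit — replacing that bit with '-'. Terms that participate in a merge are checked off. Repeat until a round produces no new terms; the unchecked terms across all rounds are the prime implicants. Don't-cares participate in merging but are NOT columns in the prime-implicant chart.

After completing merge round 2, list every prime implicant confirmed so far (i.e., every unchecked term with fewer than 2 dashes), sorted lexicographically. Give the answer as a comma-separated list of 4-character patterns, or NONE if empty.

size-2^0 implicants → 0001(✓)  0010(✓)  0011(✓)  0100(✓)  0110(✓)  1000(✓)  1010(✓)  1011(✓)  1100(✓)  1101(✓)  1110(✓)  1111(✓)
size-2^1 implicants → -010(✓)  -011(✓)  -100(✓)  -110(✓)  0-10(✓)  00-1  001-(✓)  01-0(✓)  1-00(✓)  1-10(✓)  1-11(✓)  10-0(✓)  101-(✓)  11-0(✓)  11-1(✓)  110-(✓)  111-(✓)
size-2^2 implicants → --10  -01-  -1-0  1--0  1-1-  11--
Unchecked terms (primes): --10, -01-, -1-0, 00-1, 1--0, 1-1-, 11--

00-1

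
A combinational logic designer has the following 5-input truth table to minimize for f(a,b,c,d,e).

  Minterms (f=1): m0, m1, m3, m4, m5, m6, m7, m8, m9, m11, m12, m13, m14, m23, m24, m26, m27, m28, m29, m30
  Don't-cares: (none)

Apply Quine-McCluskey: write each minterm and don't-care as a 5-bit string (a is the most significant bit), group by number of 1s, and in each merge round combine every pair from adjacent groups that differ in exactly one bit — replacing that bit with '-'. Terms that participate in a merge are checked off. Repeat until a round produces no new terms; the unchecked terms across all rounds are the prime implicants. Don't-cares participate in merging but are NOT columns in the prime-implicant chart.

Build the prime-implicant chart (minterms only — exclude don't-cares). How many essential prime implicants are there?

Round 0: 00000✓ 00001✓ 00011✓ 00100✓ 00101✓ 00110✓ 00111✓ 01000✓ 01001✓ 01011✓ 01100✓ 01101✓ 01110✓ 10111✓ 11000✓ 11010✓ 11011✓ 11100✓ 11101✓ 11110✓
Round 1: -0111 -1000✓ -1011 -1100✓ -1101✓ -1110✓ 0-000✓ 0-001✓ 0-011✓ 0-100✓ 0-101✓ 0-110✓ 00-00✓ 00-01✓ 00-11✓ 000-1✓ 0000-✓ 001-0✓ 001-1✓ 0010-✓ 0011-✓ 01-00✓ 01-01✓ 010-1✓ 0100-✓ 011-0✓ 0110-✓ 11-00✓ 11-10✓ 110-0✓ 1101- 111-0✓ 1110-✓
Round 2: -1-00 -11-0 -110- 0--00✓ 0--01✓ 0-0-1 0-00-✓ 0-1-0 0-10-✓ 00--1 00-0-✓ 001-- 01-0-✓ 11--0
Round 3: 0--0-
PIs = {-0111, -1-00, -1011, -11-0, -110-, 0--0-, 0-0-1, 0-1-0, 00--1, 001--, 11--0, 1101-}
Coverage chart:
  m0: 0--0- ←essential
  m1: 0--0-,0-0-1,00--1
  m3: 0-0-1,00--1
  m4: 0--0-,0-1-0,001--
  m5: 0--0-,00--1,001--
  m6: 0-1-0,001--
  m7: -0111,00--1,001--
  m8: -1-00,0--0-
  m9: 0--0-,0-0-1
  m11: -1011,0-0-1
  m12: -1-00,-11-0,-110-,0--0-,0-1-0
  m13: -110-,0--0-
  m14: -11-0,0-1-0
  m23: -0111 ←essential
  m24: -1-00,11--0
  m26: 11--0,1101-
  m27: -1011,1101-
  m28: -1-00,-11-0,-110-,11--0
  m29: -110- ←essential
  m30: -11-0,11--0
Essential: -0111, -110-, 0--0-

3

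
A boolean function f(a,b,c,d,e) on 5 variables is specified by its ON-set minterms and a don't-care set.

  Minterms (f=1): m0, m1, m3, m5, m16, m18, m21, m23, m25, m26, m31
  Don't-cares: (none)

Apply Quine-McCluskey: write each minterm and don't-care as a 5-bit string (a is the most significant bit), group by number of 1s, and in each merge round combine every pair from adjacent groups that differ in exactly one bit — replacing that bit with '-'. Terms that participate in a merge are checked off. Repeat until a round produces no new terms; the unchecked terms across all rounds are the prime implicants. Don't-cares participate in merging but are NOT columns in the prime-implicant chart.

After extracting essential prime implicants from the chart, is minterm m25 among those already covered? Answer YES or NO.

YES

size-2^0 implicants → 00000(✓)  00001(✓)  00011(✓)  00101(✓)  10000(✓)  10010(✓)  10101(✓)  10111(✓)  11001  11010(✓)  11111(✓)
size-2^1 implicants → -0000  -0101  00-01  000-1  0000-  1-010  1-111  100-0  101-1
Unchecked terms (primes): -0000, -0101, 00-01, 000-1, 0000-, 1-010, 1-111, 100-0, 101-1, 11001
Minterm coverage:
  m0 ⊆ -0000,0000-
  m1 ⊆ 00-01,000-1,0000-
  m3 ⊆ 000-1 [E]
  m5 ⊆ -0101,00-01
  m16 ⊆ -0000,100-0
  m18 ⊆ 1-010,100-0
  m21 ⊆ -0101,101-1
  m23 ⊆ 1-111,101-1
  m25 ⊆ 11001 [E]
  m26 ⊆ 1-010 [E]
  m31 ⊆ 1-111 [E]
E = {000-1, 1-010, 1-111, 11001}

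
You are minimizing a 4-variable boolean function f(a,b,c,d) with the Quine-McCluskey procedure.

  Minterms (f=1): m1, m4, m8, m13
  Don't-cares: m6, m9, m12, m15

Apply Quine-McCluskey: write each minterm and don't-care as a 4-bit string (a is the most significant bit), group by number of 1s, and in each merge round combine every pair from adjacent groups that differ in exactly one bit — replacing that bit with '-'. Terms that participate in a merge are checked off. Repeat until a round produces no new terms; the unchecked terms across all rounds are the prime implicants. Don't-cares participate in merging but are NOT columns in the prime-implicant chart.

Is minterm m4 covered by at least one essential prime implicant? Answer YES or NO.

NO

[col 0] 0001*, 0100*, 0110*, 1000*, 1001*, 1100*, 1101*, 1111*
[col 1] -001, -100, 01-0, 1-00*, 1-01*, 100-*, 11-1, 110-*
[col 2] 1-0-
Prime implicants: -001, -100, 01-0, 1-0-, 11-1
PI chart (minterm → PIs covering it):
  1 | -001  (sole → essential)
  4 | -100,01-0
  8 | 1-0-  (sole → essential)
  13 | 1-0-,11-1
Essential prime implicants: -001, 1-0-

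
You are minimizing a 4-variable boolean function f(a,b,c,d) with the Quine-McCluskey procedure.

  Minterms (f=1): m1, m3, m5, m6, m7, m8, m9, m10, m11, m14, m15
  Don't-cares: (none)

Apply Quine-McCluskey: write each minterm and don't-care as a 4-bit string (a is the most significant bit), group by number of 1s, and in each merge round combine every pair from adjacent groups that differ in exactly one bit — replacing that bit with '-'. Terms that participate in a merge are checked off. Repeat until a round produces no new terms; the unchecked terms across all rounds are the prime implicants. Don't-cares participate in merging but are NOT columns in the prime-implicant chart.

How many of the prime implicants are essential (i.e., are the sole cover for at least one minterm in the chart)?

Round 0: 0001✓ 0011✓ 0101✓ 0110✓ 0111✓ 1000✓ 1001✓ 1010✓ 1011✓ 1110✓ 1111✓
Round 1: -001✓ -011✓ -110✓ -111✓ 0-01✓ 0-11✓ 00-1✓ 01-1✓ 011-✓ 1-10✓ 1-11✓ 10-0✓ 10-1✓ 100-✓ 101-✓ 111-✓
Round 2: --11 -0-1 -11- 0--1 1-1- 10--
PIs = {--11, -0-1, -11-, 0--1, 1-1-, 10--}
Coverage chart:
  m1: -0-1,0--1
  m3: --11,-0-1,0--1
  m5: 0--1 ←essential
  m6: -11- ←essential
  m7: --11,-11-,0--1
  m8: 10-- ←essential
  m9: -0-1,10--
  m10: 1-1-,10--
  m11: --11,-0-1,1-1-,10--
  m14: -11-,1-1-
  m15: --11,-11-,1-1-
Essential: -11-, 0--1, 10--

3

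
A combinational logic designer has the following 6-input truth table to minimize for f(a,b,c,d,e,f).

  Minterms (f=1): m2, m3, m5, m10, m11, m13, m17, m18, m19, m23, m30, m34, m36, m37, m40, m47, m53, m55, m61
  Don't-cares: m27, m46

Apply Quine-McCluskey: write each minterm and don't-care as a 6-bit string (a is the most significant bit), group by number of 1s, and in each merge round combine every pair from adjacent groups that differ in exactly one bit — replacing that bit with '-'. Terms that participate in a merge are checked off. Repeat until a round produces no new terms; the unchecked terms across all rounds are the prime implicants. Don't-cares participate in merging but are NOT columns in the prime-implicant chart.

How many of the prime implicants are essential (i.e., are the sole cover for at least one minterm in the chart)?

10

Round 0: 000010✓ 000011✓ 000101✓ 001010✓ 001011✓ 001101✓ 010001✓ 010010✓ 010011✓ 010111✓ 011011✓ 011110 100010✓ 100100✓ 100101✓ 101000 101110✓ 101111✓ 110101✓ 110111✓ 111101✓
Round 1: -00010 -00101 -10111 0-0010✓ 0-0011✓ 0-1011✓ 00-010✓ 00-011✓ 00-101 00001-✓ 00101-✓ 01-011✓ 010-11 0100-1 01001-✓ 1-0101 10010- 10111- 11-101 1101-1
Round 2: 0--011 0-001- 00-01-
PIs = {-00010, -00101, -10111, 0--011, 0-001-, 00-01-, 00-101, 010-11, 0100-1, 011110, 1-0101, 10010-, 101000, 10111-, 11-101, 1101-1}
Coverage chart:
  m2: -00010,0-001-,00-01-
  m3: 0--011,0-001-,00-01-
  m5: -00101,00-101
  m10: 00-01- ←essential
  m11: 0--011,00-01-
  m13: 00-101 ←essential
  m17: 0100-1 ←essential
  m18: 0-001- ←essential
  m19: 0--011,0-001-,010-11,0100-1
  m23: -10111,010-11
  m30: 011110 ←essential
  m34: -00010 ←essential
  m36: 10010- ←essential
  m37: -00101,1-0101,10010-
  m40: 101000 ←essential
  m47: 10111- ←essential
  m53: 1-0101,11-101,1101-1
  m55: -10111,1101-1
  m61: 11-101 ←essential
Essential: -00010, 0-001-, 00-01-, 00-101, 0100-1, 011110, 10010-, 101000, 10111-, 11-101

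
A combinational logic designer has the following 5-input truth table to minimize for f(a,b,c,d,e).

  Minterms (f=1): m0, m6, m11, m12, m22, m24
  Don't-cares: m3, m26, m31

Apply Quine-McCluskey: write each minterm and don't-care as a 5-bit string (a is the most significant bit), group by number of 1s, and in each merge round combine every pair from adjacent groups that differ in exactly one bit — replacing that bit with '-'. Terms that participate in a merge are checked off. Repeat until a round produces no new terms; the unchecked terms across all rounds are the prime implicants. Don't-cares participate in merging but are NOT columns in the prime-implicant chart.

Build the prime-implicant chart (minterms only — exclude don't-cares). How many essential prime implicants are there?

[col 0] 00000, 00011*, 00110*, 01011*, 01100, 10110*, 11000*, 11010*, 11111
[col 1] -0110, 0-011, 110-0
Prime implicants: -0110, 0-011, 00000, 01100, 110-0, 11111
PI chart (minterm → PIs covering it):
  0 | 00000  (sole → essential)
  6 | -0110  (sole → essential)
  11 | 0-011  (sole → essential)
  12 | 01100  (sole → essential)
  22 | -0110  (sole → essential)
  24 | 110-0  (sole → essential)
Essential prime implicants: -0110, 0-011, 00000, 01100, 110-0

5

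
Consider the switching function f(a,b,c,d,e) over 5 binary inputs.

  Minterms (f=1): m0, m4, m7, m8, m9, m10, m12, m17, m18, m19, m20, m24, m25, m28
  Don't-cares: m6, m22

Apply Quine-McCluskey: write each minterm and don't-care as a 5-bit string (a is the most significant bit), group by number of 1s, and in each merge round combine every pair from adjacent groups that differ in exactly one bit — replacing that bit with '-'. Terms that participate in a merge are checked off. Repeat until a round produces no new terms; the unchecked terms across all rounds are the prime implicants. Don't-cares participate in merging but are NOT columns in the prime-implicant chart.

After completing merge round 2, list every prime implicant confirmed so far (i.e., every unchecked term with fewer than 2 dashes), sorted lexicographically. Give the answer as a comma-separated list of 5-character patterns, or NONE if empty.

[col 0] 00000*, 00100*, 00110*, 00111*, 01000*, 01001*, 01010*, 01100*, 10001*, 10010*, 10011*, 10100*, 10110*, 11000*, 11001*, 11100*
[col 1] -0100*, -0110*, -1000*, -1001*, -1100*, 0-000*, 0-100*, 00-00*, 001-0*, 0011-, 01-00*, 010-0, 0100-*, 1-001, 1-100*, 10-10, 100-1, 1001-, 101-0*, 11-00*, 1100-*
[col 2] --100, -01-0, -1-00, -100-, 0--00
Prime implicants: --100, -01-0, -1-00, -100-, 0--00, 0011-, 010-0, 1-001, 10-10, 100-1, 1001-

0011-, 010-0, 1-001, 10-10, 100-1, 1001-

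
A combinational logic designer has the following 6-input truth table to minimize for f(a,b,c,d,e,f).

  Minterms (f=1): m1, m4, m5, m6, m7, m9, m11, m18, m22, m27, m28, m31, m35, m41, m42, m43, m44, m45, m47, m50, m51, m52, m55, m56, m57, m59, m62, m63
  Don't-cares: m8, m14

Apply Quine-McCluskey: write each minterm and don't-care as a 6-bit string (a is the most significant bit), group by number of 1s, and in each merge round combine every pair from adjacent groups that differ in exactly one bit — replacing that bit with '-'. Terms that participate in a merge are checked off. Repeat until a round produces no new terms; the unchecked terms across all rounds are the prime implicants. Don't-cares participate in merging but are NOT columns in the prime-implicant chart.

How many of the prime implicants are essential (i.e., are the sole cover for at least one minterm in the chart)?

10

[col 0] 000001*, 000100*, 000101*, 000110*, 000111*, 001000*, 001001*, 001011*, 001110*, 010010*, 010110*, 011011*, 011100, 011111*, 100011*, 101001*, 101010*, 101011*, 101100*, 101101*, 101111*, 110010*, 110011*, 110100, 110111*, 111000*, 111001*, 111011*, 111110*, 111111*
[col 1] -01001*, -01011*, -10010, -11011*, -11111*, 0-0110, 0-1011*, 00-001, 00-110, 000-01, 0001-0*, 0001-1*, 00010-*, 00011-*, 0010-1*, 00100-, 010-10, 011-11*, 1-0011*, 1-1001*, 1-1011*, 1-1111*, 10-011*, 101-01*, 101-11*, 1010-1*, 10101-, 1011-1*, 10110-, 11-011*, 11-111*, 110-11*, 11001-, 111-11*, 1110-1*, 11100-, 11111-
[col 2] --1011, -010-1, -11-11, 0001--, 1--011, 1-1-11, 1-10-1, 101--1, 11--11
Prime implicants: --1011, -010-1, -10010, -11-11, 0-0110, 00-001, 00-110, 000-01, 0001--, 00100-, 010-10, 011100, 1--011, 1-1-11, 1-10-1, 101--1, 10101-, 10110-, 11--11, 11001-, 110100, 11100-, 11111-
PI chart (minterm → PIs covering it):
  1 | 00-001,000-01
  4 | 0001--  (sole → essential)
  5 | 000-01,0001--
  6 | 0-0110,00-110,0001--
  7 | 0001--  (sole → essential)
  9 | -010-1,00-001,00100-
  11 | --1011,-010-1
  18 | -10010,010-10
  22 | 0-0110,010-10
  27 | --1011,-11-11
  28 | 011100  (sole → essential)
  31 | -11-11  (sole → essential)
  35 | 1--011  (sole → essential)
  41 | -010-1,1-10-1,101--1
  42 | 10101-  (sole → essential)
  43 | --1011,-010-1,1--011,1-1-11,1-10-1,101--1,10101-
  44 | 10110-  (sole → essential)
  45 | 101--1,10110-
  47 | 1-1-11,101--1
  50 | -10010,11001-
  51 | 1--011,11--11,11001-
  52 | 110100  (sole → essential)
  55 | 11--11  (sole → essential)
  56 | 11100-  (sole → essential)
  57 | 1-10-1,11100-
  59 | --1011,-11-11,1--011,1-1-11,1-10-1,11--11
  62 | 11111-  (sole → essential)
  63 | -11-11,1-1-11,11--11,11111-
Essential prime implicants: -11-11, 0001--, 011100, 1--011, 10101-, 10110-, 11--11, 110100, 11100-, 11111-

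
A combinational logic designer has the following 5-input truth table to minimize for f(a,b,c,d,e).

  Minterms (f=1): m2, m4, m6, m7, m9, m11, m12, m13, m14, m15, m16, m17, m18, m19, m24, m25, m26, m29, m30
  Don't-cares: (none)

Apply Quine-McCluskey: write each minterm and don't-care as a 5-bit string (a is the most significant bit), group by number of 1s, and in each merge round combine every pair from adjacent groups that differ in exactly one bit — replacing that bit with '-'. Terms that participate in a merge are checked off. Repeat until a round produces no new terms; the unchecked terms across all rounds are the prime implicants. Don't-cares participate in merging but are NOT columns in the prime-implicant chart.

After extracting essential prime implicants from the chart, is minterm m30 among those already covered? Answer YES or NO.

NO

[col 0] 00010*, 00100*, 00110*, 00111*, 01001*, 01011*, 01100*, 01101*, 01110*, 01111*, 10000*, 10001*, 10010*, 10011*, 11000*, 11001*, 11010*, 11101*, 11110*
[col 1] -0010, -1001*, -1101*, -1110, 0-100*, 0-110*, 0-111*, 00-10, 001-0*, 0011-*, 01-01*, 01-11*, 010-1*, 011-0*, 011-1*, 0110-*, 0111-*, 1-000*, 1-001*, 1-010*, 100-0*, 100-1*, 1000-*, 1001-*, 11-01*, 11-10, 110-0*, 1100-*
[col 2] -1-01, 0-1-0, 0-11-, 01--1, 011--, 1-0-0, 1-00-, 100--
Prime implicants: -0010, -1-01, -1110, 0-1-0, 0-11-, 00-10, 01--1, 011--, 1-0-0, 1-00-, 100--, 11-10
PI chart (minterm → PIs covering it):
  2 | -0010,00-10
  4 | 0-1-0  (sole → essential)
  6 | 0-1-0,0-11-,00-10
  7 | 0-11-  (sole → essential)
  9 | -1-01,01--1
  11 | 01--1  (sole → essential)
  12 | 0-1-0,011--
  13 | -1-01,01--1,011--
  14 | -1110,0-1-0,0-11-,011--
  15 | 0-11-,01--1,011--
  16 | 1-0-0,1-00-,100--
  17 | 1-00-,100--
  18 | -0010,1-0-0,100--
  19 | 100--  (sole → essential)
  24 | 1-0-0,1-00-
  25 | -1-01,1-00-
  26 | 1-0-0,11-10
  29 | -1-01  (sole → essential)
  30 | -1110,11-10
Essential prime implicants: -1-01, 0-1-0, 0-11-, 01--1, 100--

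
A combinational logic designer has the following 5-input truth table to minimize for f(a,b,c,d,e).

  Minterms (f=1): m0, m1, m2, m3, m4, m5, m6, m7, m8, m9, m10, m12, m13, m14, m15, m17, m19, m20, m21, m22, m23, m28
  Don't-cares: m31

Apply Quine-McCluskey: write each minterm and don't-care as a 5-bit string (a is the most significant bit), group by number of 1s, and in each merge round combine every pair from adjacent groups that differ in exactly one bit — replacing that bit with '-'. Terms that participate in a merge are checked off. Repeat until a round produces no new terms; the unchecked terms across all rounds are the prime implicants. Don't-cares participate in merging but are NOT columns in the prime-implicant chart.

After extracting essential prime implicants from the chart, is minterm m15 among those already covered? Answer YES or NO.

NO

Round 0: 00000✓ 00001✓ 00010✓ 00011✓ 00100✓ 00101✓ 00110✓ 00111✓ 01000✓ 01001✓ 01010✓ 01100✓ 01101✓ 01110✓ 01111✓ 10001✓ 10011✓ 10100✓ 10101✓ 10110✓ 10111✓ 11100✓ 11111✓
Round 1: -0001✓ -0011✓ -0100✓ -0101✓ -0110✓ -0111✓ -1100✓ -1111✓ 0-000✓ 0-001✓ 0-010✓ 0-100✓ 0-101✓ 0-110✓ 0-111✓ 00-00✓ 00-01✓ 00-10✓ 00-11✓ 000-0✓ 000-1✓ 0000-✓ 0001-✓ 001-0✓ 001-1✓ 0010-✓ 0011-✓ 01-00✓ 01-01✓ 01-10✓ 010-0✓ 0100-✓ 011-0✓ 011-1✓ 0110-✓ 0111-✓ 1-100✓ 1-111✓ 10-01✓ 10-11✓ 100-1✓ 101-0✓ 101-1✓ 1010-✓ 1011-✓
Round 2: --100 --111 -0-01✓ -0-11✓ -00-1✓ -01-0✓ -01-1✓ -010-✓ -011-✓ 0--00✓ 0--01✓ 0--10✓ 0-0-0✓ 0-00-✓ 0-1-0✓ 0-1-1✓ 0-10-✓ 0-11-✓ 00--0✓ 00--1✓ 00-0-✓ 00-1-✓ 000--✓ 001--✓ 01--0✓ 01-0-✓ 011--✓ 10--1✓ 101--✓
Round 3: -0--1 -01-- 0---0 0--0- 0-1-- 00---
PIs = {--100, --111, -0--1, -01--, 0---0, 0--0-, 0-1--, 00---}
Coverage chart:
  m0: 0---0,0--0-,00---
  m1: -0--1,0--0-,00---
  m2: 0---0,00---
  m3: -0--1,00---
  m4: --100,-01--,0---0,0--0-,0-1--,00---
  m5: -0--1,-01--,0--0-,0-1--,00---
  m6: -01--,0---0,0-1--,00---
  m7: --111,-0--1,-01--,0-1--,00---
  m8: 0---0,0--0-
  m9: 0--0- ←essential
  m10: 0---0 ←essential
  m12: --100,0---0,0--0-,0-1--
  m13: 0--0-,0-1--
  m14: 0---0,0-1--
  m15: --111,0-1--
  m17: -0--1 ←essential
  m19: -0--1 ←essential
  m20: --100,-01--
  m21: -0--1,-01--
  m22: -01-- ←essential
  m23: --111,-0--1,-01--
  m28: --100 ←essential
Essential: --100, -0--1, -01--, 0---0, 0--0-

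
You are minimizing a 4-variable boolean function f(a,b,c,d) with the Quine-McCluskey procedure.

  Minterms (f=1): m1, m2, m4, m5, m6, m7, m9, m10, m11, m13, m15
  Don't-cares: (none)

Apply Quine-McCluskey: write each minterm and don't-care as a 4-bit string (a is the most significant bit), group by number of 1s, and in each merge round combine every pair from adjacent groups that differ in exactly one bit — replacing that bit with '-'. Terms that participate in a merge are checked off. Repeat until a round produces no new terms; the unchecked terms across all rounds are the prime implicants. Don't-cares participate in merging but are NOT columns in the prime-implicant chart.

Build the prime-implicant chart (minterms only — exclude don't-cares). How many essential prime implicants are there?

2

Round 0: 0001✓ 0010✓ 0100✓ 0101✓ 0110✓ 0111✓ 1001✓ 1010✓ 1011✓ 1101✓ 1111✓
Round 1: -001✓ -010 -101✓ -111✓ 0-01✓ 0-10 01-0✓ 01-1✓ 010-✓ 011-✓ 1-01✓ 1-11✓ 10-1✓ 101- 11-1✓
Round 2: --01 -1-1 01-- 1--1
PIs = {--01, -010, -1-1, 0-10, 01--, 1--1, 101-}
Coverage chart:
  m1: --01 ←essential
  m2: -010,0-10
  m4: 01-- ←essential
  m5: --01,-1-1,01--
  m6: 0-10,01--
  m7: -1-1,01--
  m9: --01,1--1
  m10: -010,101-
  m11: 1--1,101-
  m13: --01,-1-1,1--1
  m15: -1-1,1--1
Essential: --01, 01--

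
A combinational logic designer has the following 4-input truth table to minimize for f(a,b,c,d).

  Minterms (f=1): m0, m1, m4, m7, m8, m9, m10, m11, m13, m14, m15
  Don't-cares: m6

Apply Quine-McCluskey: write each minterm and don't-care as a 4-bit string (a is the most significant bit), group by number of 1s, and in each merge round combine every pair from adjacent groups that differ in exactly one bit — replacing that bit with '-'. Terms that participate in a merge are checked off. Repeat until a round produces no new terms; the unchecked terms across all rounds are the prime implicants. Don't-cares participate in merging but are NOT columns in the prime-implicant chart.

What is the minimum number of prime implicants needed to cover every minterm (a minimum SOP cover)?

[col 0] 0000*, 0001*, 0100*, 0110*, 0111*, 1000*, 1001*, 1010*, 1011*, 1101*, 1110*, 1111*
[col 1] -000*, -001*, -110*, -111*, 0-00, 000-*, 01-0, 011-*, 1-01*, 1-10*, 1-11*, 10-0*, 10-1*, 100-*, 101-*, 11-1*, 111-*
[col 2] -00-, -11-, 1--1, 1-1-, 10--
Prime implicants: -00-, -11-, 0-00, 01-0, 1--1, 1-1-, 10--
PI chart (minterm → PIs covering it):
  0 | -00-,0-00
  1 | -00-  (sole → essential)
  4 | 0-00,01-0
  7 | -11-  (sole → essential)
  8 | -00-,10--
  9 | -00-,1--1,10--
  10 | 1-1-,10--
  11 | 1--1,1-1-,10--
  13 | 1--1  (sole → essential)
  14 | -11-,1-1-
  15 | -11-,1--1,1-1-
Essential prime implicants: -00-, -11-, 1--1
Petrick residual → 0-00, 1-1-
Minimum SOP uses 5 PIs: b'c' + bc + a'c'd' + ad + ac

5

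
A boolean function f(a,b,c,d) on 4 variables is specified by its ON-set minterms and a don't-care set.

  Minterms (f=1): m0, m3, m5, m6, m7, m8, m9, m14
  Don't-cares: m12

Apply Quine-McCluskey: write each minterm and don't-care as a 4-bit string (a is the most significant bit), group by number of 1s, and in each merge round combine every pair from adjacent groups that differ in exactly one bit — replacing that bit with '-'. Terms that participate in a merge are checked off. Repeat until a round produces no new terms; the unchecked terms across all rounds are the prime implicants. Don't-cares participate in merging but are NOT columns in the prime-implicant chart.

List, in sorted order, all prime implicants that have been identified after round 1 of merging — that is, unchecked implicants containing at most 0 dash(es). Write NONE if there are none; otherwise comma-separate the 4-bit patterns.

NONE

[col 0] 0000*, 0011*, 0101*, 0110*, 0111*, 1000*, 1001*, 1100*, 1110*
[col 1] -000, -110, 0-11, 01-1, 011-, 1-00, 100-, 11-0
Prime implicants: -000, -110, 0-11, 01-1, 011-, 1-00, 100-, 11-0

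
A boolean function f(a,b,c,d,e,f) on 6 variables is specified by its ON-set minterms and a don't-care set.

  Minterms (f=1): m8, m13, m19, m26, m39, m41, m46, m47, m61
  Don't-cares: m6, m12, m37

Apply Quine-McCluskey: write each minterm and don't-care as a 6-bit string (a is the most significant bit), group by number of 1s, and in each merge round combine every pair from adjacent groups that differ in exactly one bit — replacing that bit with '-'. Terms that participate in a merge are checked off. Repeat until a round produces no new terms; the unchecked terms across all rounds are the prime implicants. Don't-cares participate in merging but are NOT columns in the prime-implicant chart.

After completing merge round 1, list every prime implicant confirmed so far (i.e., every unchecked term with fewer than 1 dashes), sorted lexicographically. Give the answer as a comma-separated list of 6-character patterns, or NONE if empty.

Round 0: 000110 001000✓ 001100✓ 001101✓ 010011 011010 100101✓ 100111✓ 101001 101110✓ 101111✓ 111101
Round 1: 001-00 00110- 10-111 1001-1 10111-
PIs = {000110, 001-00, 00110-, 010011, 011010, 10-111, 1001-1, 101001, 10111-, 111101}

000110, 010011, 011010, 101001, 111101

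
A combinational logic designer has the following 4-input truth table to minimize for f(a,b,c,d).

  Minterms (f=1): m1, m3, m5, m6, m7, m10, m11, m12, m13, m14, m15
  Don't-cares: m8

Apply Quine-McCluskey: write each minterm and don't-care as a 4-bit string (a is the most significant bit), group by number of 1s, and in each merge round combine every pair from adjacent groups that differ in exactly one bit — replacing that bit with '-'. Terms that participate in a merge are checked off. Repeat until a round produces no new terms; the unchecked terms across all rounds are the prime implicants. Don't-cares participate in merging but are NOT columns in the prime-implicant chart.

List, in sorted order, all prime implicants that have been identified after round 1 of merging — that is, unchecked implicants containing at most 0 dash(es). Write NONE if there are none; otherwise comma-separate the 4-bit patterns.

NONE

size-2^0 implicants → 0001(✓)  0011(✓)  0101(✓)  0110(✓)  0111(✓)  1000(✓)  1010(✓)  1011(✓)  1100(✓)  1101(✓)  1110(✓)  1111(✓)
size-2^1 implicants → -011(✓)  -101(✓)  -110(✓)  -111(✓)  0-01(✓)  0-11(✓)  00-1(✓)  01-1(✓)  011-(✓)  1-00(✓)  1-10(✓)  1-11(✓)  10-0(✓)  101-(✓)  11-0(✓)  11-1(✓)  110-(✓)  111-(✓)
size-2^2 implicants → --11  -1-1  -11-  0--1  1--0  1-1-  11--
Unchecked terms (primes): --11, -1-1, -11-, 0--1, 1--0, 1-1-, 11--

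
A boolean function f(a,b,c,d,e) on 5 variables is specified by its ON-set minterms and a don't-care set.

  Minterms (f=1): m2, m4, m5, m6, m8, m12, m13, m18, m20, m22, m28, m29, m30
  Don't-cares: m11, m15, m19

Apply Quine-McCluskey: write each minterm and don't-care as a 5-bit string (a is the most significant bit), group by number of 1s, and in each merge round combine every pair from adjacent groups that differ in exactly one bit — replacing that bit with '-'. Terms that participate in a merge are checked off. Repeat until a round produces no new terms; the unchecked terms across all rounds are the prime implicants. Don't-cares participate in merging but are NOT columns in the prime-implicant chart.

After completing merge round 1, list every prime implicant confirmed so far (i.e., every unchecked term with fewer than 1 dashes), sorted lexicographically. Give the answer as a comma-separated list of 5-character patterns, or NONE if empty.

size-2^0 implicants → 00010(✓)  00100(✓)  00101(✓)  00110(✓)  01000(✓)  01011(✓)  01100(✓)  01101(✓)  01111(✓)  10010(✓)  10011(✓)  10100(✓)  10110(✓)  11100(✓)  11101(✓)  11110(✓)
size-2^1 implicants → -0010(✓)  -0100(✓)  -0110(✓)  -1100(✓)  -1101(✓)  0-100(✓)  0-101(✓)  00-10(✓)  001-0(✓)  0010-(✓)  01-00  01-11  011-1  0110-(✓)  1-100(✓)  1-110(✓)  10-10(✓)  1001-  101-0(✓)  111-0(✓)  1110-(✓)
size-2^2 implicants → --100  -0-10  -01-0  -110-  0-10-  1-1-0
Unchecked terms (primes): --100, -0-10, -01-0, -110-, 0-10-, 01-00, 01-11, 011-1, 1-1-0, 1001-

NONE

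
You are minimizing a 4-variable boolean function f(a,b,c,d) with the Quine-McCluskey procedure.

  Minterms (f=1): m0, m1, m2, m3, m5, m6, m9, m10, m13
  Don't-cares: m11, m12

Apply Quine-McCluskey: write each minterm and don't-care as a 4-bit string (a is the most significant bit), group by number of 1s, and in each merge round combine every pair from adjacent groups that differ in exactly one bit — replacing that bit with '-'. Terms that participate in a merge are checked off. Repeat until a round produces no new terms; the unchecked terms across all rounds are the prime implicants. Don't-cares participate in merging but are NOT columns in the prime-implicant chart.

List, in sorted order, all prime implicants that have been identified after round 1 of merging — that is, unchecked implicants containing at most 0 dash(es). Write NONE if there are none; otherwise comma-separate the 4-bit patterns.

NONE

size-2^0 implicants → 0000(✓)  0001(✓)  0010(✓)  0011(✓)  0101(✓)  0110(✓)  1001(✓)  1010(✓)  1011(✓)  1100(✓)  1101(✓)
size-2^1 implicants → -001(✓)  -010(✓)  -011(✓)  -101(✓)  0-01(✓)  0-10  00-0(✓)  00-1(✓)  000-(✓)  001-(✓)  1-01(✓)  10-1(✓)  101-(✓)  110-
size-2^2 implicants → --01  -0-1  -01-  00--
Unchecked terms (primes): --01, -0-1, -01-, 0-10, 00--, 110-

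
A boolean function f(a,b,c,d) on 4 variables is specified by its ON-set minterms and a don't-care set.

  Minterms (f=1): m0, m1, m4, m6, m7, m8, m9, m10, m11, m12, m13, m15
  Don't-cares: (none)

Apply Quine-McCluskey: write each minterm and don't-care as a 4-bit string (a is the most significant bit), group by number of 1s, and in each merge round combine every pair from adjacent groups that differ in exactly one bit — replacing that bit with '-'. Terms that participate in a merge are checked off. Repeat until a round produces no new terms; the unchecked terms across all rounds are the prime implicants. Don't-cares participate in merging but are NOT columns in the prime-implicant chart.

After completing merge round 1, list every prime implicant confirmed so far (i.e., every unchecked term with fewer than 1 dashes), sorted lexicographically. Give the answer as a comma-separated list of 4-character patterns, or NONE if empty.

size-2^0 implicants → 0000(✓)  0001(✓)  0100(✓)  0110(✓)  0111(✓)  1000(✓)  1001(✓)  1010(✓)  1011(✓)  1100(✓)  1101(✓)  1111(✓)
size-2^1 implicants → -000(✓)  -001(✓)  -100(✓)  -111  0-00(✓)  000-(✓)  01-0  011-  1-00(✓)  1-01(✓)  1-11(✓)  10-0(✓)  10-1(✓)  100-(✓)  101-(✓)  11-1(✓)  110-(✓)
size-2^2 implicants → --00  -00-  1--1  1-0-  10--
Unchecked terms (primes): --00, -00-, -111, 01-0, 011-, 1--1, 1-0-, 10--

NONE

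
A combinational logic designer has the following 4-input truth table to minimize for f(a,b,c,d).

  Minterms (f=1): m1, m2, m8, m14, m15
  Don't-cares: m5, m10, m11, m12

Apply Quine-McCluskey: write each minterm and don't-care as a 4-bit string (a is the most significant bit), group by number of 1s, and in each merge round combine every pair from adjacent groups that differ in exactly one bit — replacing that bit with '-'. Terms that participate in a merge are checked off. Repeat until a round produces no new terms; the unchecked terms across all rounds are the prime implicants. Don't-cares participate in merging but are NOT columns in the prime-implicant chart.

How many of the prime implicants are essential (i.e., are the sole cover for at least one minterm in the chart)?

size-2^0 implicants → 0001(✓)  0010(✓)  0101(✓)  1000(✓)  1010(✓)  1011(✓)  1100(✓)  1110(✓)  1111(✓)
size-2^1 implicants → -010  0-01  1-00(✓)  1-10(✓)  1-11(✓)  10-0(✓)  101-(✓)  11-0(✓)  111-(✓)
size-2^2 implicants → 1--0  1-1-
Unchecked terms (primes): -010, 0-01, 1--0, 1-1-
Minterm coverage:
  m1 ⊆ 0-01 [E]
  m2 ⊆ -010 [E]
  m8 ⊆ 1--0 [E]
  m14 ⊆ 1--0,1-1-
  m15 ⊆ 1-1- [E]
E = {-010, 0-01, 1--0, 1-1-}

4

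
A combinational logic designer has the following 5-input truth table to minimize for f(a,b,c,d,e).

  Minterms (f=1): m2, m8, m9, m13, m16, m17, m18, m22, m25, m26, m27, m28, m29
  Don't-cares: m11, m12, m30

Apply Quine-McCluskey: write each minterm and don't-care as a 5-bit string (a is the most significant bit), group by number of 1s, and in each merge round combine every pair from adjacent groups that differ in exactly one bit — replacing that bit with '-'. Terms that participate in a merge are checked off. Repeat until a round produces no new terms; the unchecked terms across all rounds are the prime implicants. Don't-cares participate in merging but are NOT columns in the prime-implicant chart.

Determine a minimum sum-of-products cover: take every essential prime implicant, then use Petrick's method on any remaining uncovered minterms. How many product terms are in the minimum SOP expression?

Round 0: 00010✓ 01000✓ 01001✓ 01011✓ 01100✓ 01101✓ 10000✓ 10001✓ 10010✓ 10110✓ 11001✓ 11010✓ 11011✓ 11100✓ 11101✓ 11110✓
Round 1: -0010 -1001✓ -1011✓ -1100✓ -1101✓ 01-00✓ 01-01✓ 010-1✓ 0100-✓ 0110-✓ 1-001 1-010✓ 1-110✓ 10-10✓ 100-0 1000- 11-01✓ 11-10✓ 110-1✓ 1101- 111-0 1110-✓
Round 2: -1-01 -10-1 -110- 01-0- 1--10
PIs = {-0010, -1-01, -10-1, -110-, 01-0-, 1--10, 1-001, 100-0, 1000-, 1101-, 111-0}
Coverage chart:
  m2: -0010 ←essential
  m8: 01-0- ←essential
  m9: -1-01,-10-1,01-0-
  m13: -1-01,-110-,01-0-
  m16: 100-0,1000-
  m17: 1-001,1000-
  m18: -0010,1--10,100-0
  m22: 1--10 ←essential
  m25: -1-01,-10-1,1-001
  m26: 1--10,1101-
  m27: -10-1,1101-
  m28: -110-,111-0
  m29: -1-01,-110-
Essential: -0010, 01-0-, 1--10
Petrick residual → -10-1, -110-, 1000-
Min cover (6 terms): b'c'de' + bc'e + bcd' + a'bd' + ade' + ab'c'd'

6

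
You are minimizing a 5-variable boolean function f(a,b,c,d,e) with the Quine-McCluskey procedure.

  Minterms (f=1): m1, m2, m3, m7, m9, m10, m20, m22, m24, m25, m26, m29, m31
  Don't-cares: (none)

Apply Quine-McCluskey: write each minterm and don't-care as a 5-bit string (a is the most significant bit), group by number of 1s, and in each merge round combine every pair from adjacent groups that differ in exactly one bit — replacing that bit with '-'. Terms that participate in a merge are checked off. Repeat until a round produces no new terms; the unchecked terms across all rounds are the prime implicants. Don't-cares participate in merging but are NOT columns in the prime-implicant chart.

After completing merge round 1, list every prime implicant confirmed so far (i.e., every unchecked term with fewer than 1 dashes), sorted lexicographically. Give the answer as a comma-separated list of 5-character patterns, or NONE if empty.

NONE

[col 0] 00001*, 00010*, 00011*, 00111*, 01001*, 01010*, 10100*, 10110*, 11000*, 11001*, 11010*, 11101*, 11111*
[col 1] -1001, -1010, 0-001, 0-010, 00-11, 000-1, 0001-, 101-0, 11-01, 110-0, 1100-, 111-1
Prime implicants: -1001, -1010, 0-001, 0-010, 00-11, 000-1, 0001-, 101-0, 11-01, 110-0, 1100-, 111-1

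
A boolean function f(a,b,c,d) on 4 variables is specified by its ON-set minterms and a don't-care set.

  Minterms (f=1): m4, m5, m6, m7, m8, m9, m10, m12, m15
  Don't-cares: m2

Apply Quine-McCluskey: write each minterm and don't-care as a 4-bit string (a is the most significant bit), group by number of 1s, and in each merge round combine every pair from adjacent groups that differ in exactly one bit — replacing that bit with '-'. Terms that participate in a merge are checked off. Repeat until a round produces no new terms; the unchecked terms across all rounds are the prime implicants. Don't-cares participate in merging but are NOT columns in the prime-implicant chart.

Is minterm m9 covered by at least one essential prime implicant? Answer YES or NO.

YES

size-2^0 implicants → 0010(✓)  0100(✓)  0101(✓)  0110(✓)  0111(✓)  1000(✓)  1001(✓)  1010(✓)  1100(✓)  1111(✓)
size-2^1 implicants → -010  -100  -111  0-10  01-0(✓)  01-1(✓)  010-(✓)  011-(✓)  1-00  10-0  100-
size-2^2 implicants → 01--
Unchecked terms (primes): -010, -100, -111, 0-10, 01--, 1-00, 10-0, 100-
Minterm coverage:
  m4 ⊆ -100,01--
  m5 ⊆ 01-- [E]
  m6 ⊆ 0-10,01--
  m7 ⊆ -111,01--
  m8 ⊆ 1-00,10-0,100-
  m9 ⊆ 100- [E]
  m10 ⊆ -010,10-0
  m12 ⊆ -100,1-00
  m15 ⊆ -111 [E]
E = {-111, 01--, 100-}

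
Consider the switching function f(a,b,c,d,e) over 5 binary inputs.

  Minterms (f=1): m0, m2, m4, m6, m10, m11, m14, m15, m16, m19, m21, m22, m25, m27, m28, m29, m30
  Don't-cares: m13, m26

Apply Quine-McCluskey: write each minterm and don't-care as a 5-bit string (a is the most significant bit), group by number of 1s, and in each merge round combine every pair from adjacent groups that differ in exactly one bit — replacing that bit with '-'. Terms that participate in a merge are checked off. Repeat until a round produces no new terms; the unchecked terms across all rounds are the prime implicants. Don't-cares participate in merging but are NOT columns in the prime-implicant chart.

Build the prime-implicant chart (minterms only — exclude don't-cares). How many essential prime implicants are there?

size-2^0 implicants → 00000(✓)  00010(✓)  00100(✓)  00110(✓)  01010(✓)  01011(✓)  01101(✓)  01110(✓)  01111(✓)  10000(✓)  10011(✓)  10101(✓)  10110(✓)  11001(✓)  11010(✓)  11011(✓)  11100(✓)  11101(✓)  11110(✓)
size-2^1 implicants → -0000  -0110(✓)  -1010(✓)  -1011(✓)  -1101  -1110(✓)  0-010(✓)  0-110(✓)  00-00(✓)  00-10(✓)  000-0(✓)  001-0(✓)  01-10(✓)  01-11(✓)  0101-(✓)  011-1  0111-(✓)  1-011  1-101  1-110(✓)  11-01  11-10(✓)  110-1  1101-(✓)  111-0  1110-
size-2^2 implicants → --110  -1-10  -101-  0--10  00--0  01-1-
Unchecked terms (primes): --110, -0000, -1-10, -101-, -1101, 0--10, 00--0, 01-1-, 011-1, 1-011, 1-101, 11-01, 110-1, 111-0, 1110-
Minterm coverage:
  m0 ⊆ -0000,00--0
  m2 ⊆ 0--10,00--0
  m4 ⊆ 00--0 [E]
  m6 ⊆ --110,0--10,00--0
  m10 ⊆ -1-10,-101-,0--10,01-1-
  m11 ⊆ -101-,01-1-
  m14 ⊆ --110,-1-10,0--10,01-1-
  m15 ⊆ 01-1-,011-1
  m16 ⊆ -0000 [E]
  m19 ⊆ 1-011 [E]
  m21 ⊆ 1-101 [E]
  m22 ⊆ --110 [E]
  m25 ⊆ 11-01,110-1
  m27 ⊆ -101-,1-011,110-1
  m28 ⊆ 111-0,1110-
  m29 ⊆ -1101,1-101,11-01,1110-
  m30 ⊆ --110,-1-10,111-0
E = {--110, -0000, 00--0, 1-011, 1-101}

5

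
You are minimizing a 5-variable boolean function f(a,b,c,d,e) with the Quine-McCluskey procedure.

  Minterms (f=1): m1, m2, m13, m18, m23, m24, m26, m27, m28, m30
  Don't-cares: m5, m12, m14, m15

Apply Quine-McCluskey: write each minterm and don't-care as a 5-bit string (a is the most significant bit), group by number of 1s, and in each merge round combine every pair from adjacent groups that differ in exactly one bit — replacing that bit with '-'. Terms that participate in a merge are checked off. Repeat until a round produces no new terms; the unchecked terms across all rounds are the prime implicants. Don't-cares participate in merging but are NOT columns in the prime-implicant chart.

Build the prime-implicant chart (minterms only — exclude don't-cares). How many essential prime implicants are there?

5

size-2^0 implicants → 00001(✓)  00010(✓)  00101(✓)  01100(✓)  01101(✓)  01110(✓)  01111(✓)  10010(✓)  10111  11000(✓)  11010(✓)  11011(✓)  11100(✓)  11110(✓)
size-2^1 implicants → -0010  -1100(✓)  -1110(✓)  0-101  00-01  011-0(✓)  011-1(✓)  0110-(✓)  0111-(✓)  1-010  11-00(✓)  11-10(✓)  110-0(✓)  1101-  111-0(✓)
size-2^2 implicants → -11-0  011--  11--0
Unchecked terms (primes): -0010, -11-0, 0-101, 00-01, 011--, 1-010, 10111, 11--0, 1101-
Minterm coverage:
  m1 ⊆ 00-01 [E]
  m2 ⊆ -0010 [E]
  m13 ⊆ 0-101,011--
  m18 ⊆ -0010,1-010
  m23 ⊆ 10111 [E]
  m24 ⊆ 11--0 [E]
  m26 ⊆ 1-010,11--0,1101-
  m27 ⊆ 1101- [E]
  m28 ⊆ -11-0,11--0
  m30 ⊆ -11-0,11--0
E = {-0010, 00-01, 10111, 11--0, 1101-}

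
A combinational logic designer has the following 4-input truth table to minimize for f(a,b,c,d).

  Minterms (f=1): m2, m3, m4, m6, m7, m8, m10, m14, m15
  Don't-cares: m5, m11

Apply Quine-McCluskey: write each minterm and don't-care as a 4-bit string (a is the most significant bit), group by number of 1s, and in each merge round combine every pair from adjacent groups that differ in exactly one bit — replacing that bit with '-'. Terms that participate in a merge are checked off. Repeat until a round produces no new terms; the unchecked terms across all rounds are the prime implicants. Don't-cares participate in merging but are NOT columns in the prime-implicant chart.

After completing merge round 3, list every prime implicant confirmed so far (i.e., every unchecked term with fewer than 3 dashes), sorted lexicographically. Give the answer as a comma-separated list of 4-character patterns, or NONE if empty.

Round 0: 0010✓ 0011✓ 0100✓ 0101✓ 0110✓ 0111✓ 1000✓ 1010✓ 1011✓ 1110✓ 1111✓
Round 1: -010✓ -011✓ -110✓ -111✓ 0-10✓ 0-11✓ 001-✓ 01-0✓ 01-1✓ 010-✓ 011-✓ 1-10✓ 1-11✓ 10-0 101-✓ 111-✓
Round 2: --10✓ --11✓ -01-✓ -11-✓ 0-1-✓ 01-- 1-1-✓
Round 3: --1-
PIs = {--1-, 01--, 10-0}

01--, 10-0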